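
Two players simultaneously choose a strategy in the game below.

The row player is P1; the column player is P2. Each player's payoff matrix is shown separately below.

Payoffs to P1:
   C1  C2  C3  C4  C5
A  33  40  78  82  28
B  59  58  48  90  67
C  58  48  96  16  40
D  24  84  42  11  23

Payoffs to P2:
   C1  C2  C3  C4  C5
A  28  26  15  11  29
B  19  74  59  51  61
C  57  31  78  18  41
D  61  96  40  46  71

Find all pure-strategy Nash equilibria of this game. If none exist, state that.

The pure Nash equilibria are (C, C3), (D, C2).

(A, C1): P1 can switch to B (33 → 59). Not NE.
(A, C2): P1 can switch to B (40 → 58). Not NE.
(A, C3): P1 can switch to C (78 → 96). Not NE.
(A, C4): P1 can switch to B (82 → 90). Not NE.
(A, C5): P1 can switch to B (28 → 67). Not NE.
(B, C1): P2 can switch to C2 (19 → 74). Not NE.
(B, C2): P1 can switch to D (58 → 84). Not NE.
(B, C3): P1 can switch to A (48 → 78). Not NE.
(B, C4): P2 can switch to C2 (51 → 74). Not NE.
(B, C5): P2 can switch to C2 (61 → 74). Not NE.
(C, C3): P1 gets 96, best alternative 78; P2 gets 78, best alternative 57. No profitable deviation — NE.
(D, C2): P1 gets 84, best alternative 58; P2 gets 96, best alternative 71. No profitable deviation — NE.
(The remaining 8 profiles each have a profitable deviation by the same check.)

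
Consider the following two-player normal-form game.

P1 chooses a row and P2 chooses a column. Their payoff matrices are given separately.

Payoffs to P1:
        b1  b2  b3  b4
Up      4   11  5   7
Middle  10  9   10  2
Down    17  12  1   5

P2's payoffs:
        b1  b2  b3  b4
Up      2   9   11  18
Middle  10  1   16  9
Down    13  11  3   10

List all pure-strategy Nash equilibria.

(Up, b1): P1 can switch to Middle (4 → 10). Not NE.
(Up, b2): P1 can switch to Down (11 → 12). Not NE.
(Up, b3): P1 can switch to Middle (5 → 10). Not NE.
(Up, b4): P1 gets 7, best alternative 5; P2 gets 18, best alternative 11. No profitable deviation — NE.
(Middle, b1): P1 can switch to Down (10 → 17). Not NE.
(Middle, b2): P1 can switch to Up (9 → 11). Not NE.
(Middle, b3): P1 gets 10, best alternative 5; P2 gets 16, best alternative 10. No profitable deviation — NE.
(Middle, b4): P1 can switch to Up (2 → 7). Not NE.
(Down, b1): P1 gets 17, best alternative 10; P2 gets 13, best alternative 11. No profitable deviation — NE.
(Down, b2): P2 can switch to b1 (11 → 13). Not NE.
(Down, b3): P1 can switch to Up (1 → 5). Not NE.
(The remaining 1 profile has a profitable deviation by the same check.)

The pure Nash equilibria are (Up, b4), (Middle, b3), (Down, b1).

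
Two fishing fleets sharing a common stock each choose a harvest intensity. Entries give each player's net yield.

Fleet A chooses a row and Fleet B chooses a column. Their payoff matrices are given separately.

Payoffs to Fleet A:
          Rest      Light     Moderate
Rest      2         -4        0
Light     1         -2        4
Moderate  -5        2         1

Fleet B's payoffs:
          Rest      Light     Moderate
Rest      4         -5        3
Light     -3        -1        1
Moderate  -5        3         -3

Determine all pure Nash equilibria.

(Rest, Rest): Fleet A gets 2, best alternative 1; Fleet B gets 4, best alternative 3. No profitable deviation — NE.
(Rest, Light): Fleet A can switch to Light (-4 → -2). Not NE.
(Rest, Moderate): Fleet A can switch to Light (0 → 4). Not NE.
(Light, Rest): Fleet A can switch to Rest (1 → 2). Not NE.
(Light, Light): Fleet A can switch to Moderate (-2 → 2). Not NE.
(Light, Moderate): Fleet A gets 4, best alternative 1; Fleet B gets 1, best alternative -1. No profitable deviation — NE.
(Moderate, Rest): Fleet A can switch to Rest (-5 → 2). Not NE.
(Moderate, Light): Fleet A gets 2, best alternative -2; Fleet B gets 3, best alternative -3. No profitable deviation — NE.
(Moderate, Moderate): Fleet A can switch to Light (1 → 4). Not NE.

(Rest, Rest); (Light, Moderate); (Moderate, Light)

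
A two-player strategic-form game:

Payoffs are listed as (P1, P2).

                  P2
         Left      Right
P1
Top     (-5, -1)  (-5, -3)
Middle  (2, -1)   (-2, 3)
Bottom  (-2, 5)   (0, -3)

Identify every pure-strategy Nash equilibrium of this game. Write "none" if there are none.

No pure-strategy Nash equilibrium.

Mark each player's best response to every combination of opponents' strategies; a profile where every player is best-responding is a pure Nash equilibrium.
P1 against Left: payoffs -5, 2, -2 → best response Middle.
P1 against Right: payoffs -5, -2, 0 → best response Bottom.
P2 against Top: payoffs -1, -3 → best response Left.
P2 against Middle: payoffs -1, 3 → best response Right.
P2 against Bottom: payoffs 5, -3 → best response Left.
No profile is a mutual best response for all players.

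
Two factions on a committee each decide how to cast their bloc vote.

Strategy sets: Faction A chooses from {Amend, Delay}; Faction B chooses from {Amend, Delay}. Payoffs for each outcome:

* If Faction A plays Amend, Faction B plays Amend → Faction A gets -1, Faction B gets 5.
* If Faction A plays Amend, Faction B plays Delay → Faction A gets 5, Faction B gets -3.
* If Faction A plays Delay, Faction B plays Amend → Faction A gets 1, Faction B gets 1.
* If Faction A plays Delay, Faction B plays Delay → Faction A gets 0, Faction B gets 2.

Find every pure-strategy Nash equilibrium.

No pure-strategy Nash equilibrium.

(Amend, Amend): Faction A can switch to Delay (-1 → 1). Not NE.
(Amend, Delay): Faction B can switch to Amend (-3 → 5). Not NE.
(Delay, Amend): Faction B can switch to Delay (1 → 2). Not NE.
(Delay, Delay): Faction A can switch to Amend (0 → 5). Not NE.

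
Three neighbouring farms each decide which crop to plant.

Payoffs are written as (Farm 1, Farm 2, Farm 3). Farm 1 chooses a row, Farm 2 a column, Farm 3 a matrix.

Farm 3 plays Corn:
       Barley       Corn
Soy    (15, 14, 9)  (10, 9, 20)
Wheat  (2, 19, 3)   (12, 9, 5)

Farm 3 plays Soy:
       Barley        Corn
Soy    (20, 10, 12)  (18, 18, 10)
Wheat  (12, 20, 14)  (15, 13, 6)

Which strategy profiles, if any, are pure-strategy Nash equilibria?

No pure-strategy Nash equilibrium.

(Soy, Barley, Corn): Farm 3 can switch to Soy (9 → 12). Not NE.
(Soy, Barley, Soy): Farm 2 can switch to Corn (10 → 18). Not NE.
(Soy, Corn, Corn): Farm 1 can switch to Wheat (10 → 12). Not NE.
(Soy, Corn, Soy): Farm 3 can switch to Corn (10 → 20). Not NE.
(Wheat, Barley, Corn): Farm 1 can switch to Soy (2 → 15). Not NE.
(Wheat, Barley, Soy): Farm 1 can switch to Soy (12 → 20). Not NE.
(Wheat, Corn, Corn): Farm 2 can switch to Barley (9 → 19). Not NE.
(Wheat, Corn, Soy): Farm 1 can switch to Soy (15 → 18). Not NE.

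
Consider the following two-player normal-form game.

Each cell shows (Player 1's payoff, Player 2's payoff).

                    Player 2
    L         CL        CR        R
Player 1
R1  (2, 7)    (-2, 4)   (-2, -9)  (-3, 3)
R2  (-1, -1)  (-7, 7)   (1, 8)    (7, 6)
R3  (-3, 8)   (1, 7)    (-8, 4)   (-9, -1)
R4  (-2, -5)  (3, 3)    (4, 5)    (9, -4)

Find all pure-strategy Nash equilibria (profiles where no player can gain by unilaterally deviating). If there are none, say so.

(R1, L); (R4, CR)

Mark each player's best response to every combination of opponents' strategies; a profile where every player is best-responding is a pure Nash equilibrium.
Player 1 against L: payoffs 2, -1, -3, -2 → best response R1.
Player 1 against CL: payoffs -2, -7, 1, 3 → best response R4.
Player 1 against CR: payoffs -2, 1, -8, 4 → best response R4.
Player 1 against R: payoffs -3, 7, -9, 9 → best response R4.
Player 2 against R1: payoffs 7, 4, -9, 3 → best response L.
Player 2 against R2: payoffs -1, 7, 8, 6 → best response CR.
Player 2 against R3: payoffs 8, 7, 4, -1 → best response L.
Player 2 against R4: payoffs -5, 3, 5, -4 → best response CR.
Mutual best responses: (R1, L); (R4, CR).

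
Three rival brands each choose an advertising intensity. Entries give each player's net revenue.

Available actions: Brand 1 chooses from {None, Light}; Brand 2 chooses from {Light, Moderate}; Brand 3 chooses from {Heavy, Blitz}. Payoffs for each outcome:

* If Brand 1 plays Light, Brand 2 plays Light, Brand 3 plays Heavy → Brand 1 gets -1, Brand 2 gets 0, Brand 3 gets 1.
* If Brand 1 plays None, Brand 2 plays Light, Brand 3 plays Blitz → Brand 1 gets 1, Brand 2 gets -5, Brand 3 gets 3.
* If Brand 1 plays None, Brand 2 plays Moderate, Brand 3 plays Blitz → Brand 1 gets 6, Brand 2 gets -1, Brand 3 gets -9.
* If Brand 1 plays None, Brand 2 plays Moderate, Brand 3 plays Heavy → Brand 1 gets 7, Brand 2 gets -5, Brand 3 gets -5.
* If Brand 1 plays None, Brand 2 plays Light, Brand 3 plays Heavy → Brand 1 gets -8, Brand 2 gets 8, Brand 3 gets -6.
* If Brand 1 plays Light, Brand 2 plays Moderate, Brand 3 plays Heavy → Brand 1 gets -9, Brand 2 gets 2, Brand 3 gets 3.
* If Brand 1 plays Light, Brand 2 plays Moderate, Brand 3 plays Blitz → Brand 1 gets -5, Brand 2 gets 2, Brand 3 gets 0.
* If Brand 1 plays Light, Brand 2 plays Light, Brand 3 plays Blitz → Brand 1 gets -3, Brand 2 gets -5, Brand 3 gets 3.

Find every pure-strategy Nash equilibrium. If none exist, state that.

(None, Light, Heavy): Brand 1 can switch to Light (-8 → -1). Not NE.
(None, Light, Blitz): Brand 2 can switch to Moderate (-5 → -1). Not NE.
(None, Moderate, Heavy): Brand 2 can switch to Light (-5 → 8). Not NE.
(None, Moderate, Blitz): Brand 3 can switch to Heavy (-9 → -5). Not NE.
(Light, Light, Heavy): Brand 2 can switch to Moderate (0 → 2). Not NE.
(Light, Light, Blitz): Brand 1 can switch to None (-3 → 1). Not NE.
(Light, Moderate, Heavy): Brand 1 can switch to None (-9 → 7). Not NE.
(Light, Moderate, Blitz): Brand 1 can switch to None (-5 → 6). Not NE.

No pure-strategy Nash equilibrium.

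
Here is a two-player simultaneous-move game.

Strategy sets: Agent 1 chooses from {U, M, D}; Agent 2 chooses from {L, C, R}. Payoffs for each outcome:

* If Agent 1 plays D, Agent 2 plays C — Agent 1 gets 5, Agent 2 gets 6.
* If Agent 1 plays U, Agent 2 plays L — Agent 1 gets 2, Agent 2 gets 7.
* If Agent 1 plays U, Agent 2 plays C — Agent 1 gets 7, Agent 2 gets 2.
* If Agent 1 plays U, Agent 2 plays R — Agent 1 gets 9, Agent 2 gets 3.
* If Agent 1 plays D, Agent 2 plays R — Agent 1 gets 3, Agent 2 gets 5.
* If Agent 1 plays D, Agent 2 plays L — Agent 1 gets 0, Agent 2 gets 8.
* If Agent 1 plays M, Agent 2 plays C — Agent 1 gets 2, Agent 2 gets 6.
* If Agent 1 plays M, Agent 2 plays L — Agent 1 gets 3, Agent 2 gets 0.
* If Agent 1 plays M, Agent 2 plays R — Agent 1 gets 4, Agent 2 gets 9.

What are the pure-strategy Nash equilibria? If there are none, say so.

This game has no pure Nash equilibrium.

Agent 1 against L: payoffs 2, 3, 0 → best response M.
Agent 1 against C: payoffs 7, 2, 5 → best response U.
Agent 1 against R: payoffs 9, 4, 3 → best response U.
Agent 2 against U: payoffs 7, 2, 3 → best response L.
Agent 2 against M: payoffs 0, 6, 9 → best response R.
Agent 2 against D: payoffs 8, 6, 5 → best response L.
No profile is a mutual best response for all players.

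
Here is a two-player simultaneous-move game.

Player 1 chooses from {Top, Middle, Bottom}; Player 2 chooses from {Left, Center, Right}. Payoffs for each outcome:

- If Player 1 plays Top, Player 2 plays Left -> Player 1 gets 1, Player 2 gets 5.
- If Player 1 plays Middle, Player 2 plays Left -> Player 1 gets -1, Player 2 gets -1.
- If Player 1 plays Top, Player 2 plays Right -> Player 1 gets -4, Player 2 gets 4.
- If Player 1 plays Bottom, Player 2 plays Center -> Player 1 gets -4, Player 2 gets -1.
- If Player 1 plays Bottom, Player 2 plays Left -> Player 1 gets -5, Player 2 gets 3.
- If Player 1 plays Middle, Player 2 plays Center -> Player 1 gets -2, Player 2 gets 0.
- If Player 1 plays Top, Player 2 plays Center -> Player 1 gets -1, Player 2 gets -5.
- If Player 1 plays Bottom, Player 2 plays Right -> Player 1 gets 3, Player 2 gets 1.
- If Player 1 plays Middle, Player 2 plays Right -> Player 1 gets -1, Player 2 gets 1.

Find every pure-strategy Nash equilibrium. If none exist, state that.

Player 1 against Left: payoffs 1, -1, -5 → best response Top.
Player 1 against Center: payoffs -1, -2, -4 → best response Top.
Player 1 against Right: payoffs -4, -1, 3 → best response Bottom.
Player 2 against Top: payoffs 5, -5, 4 → best response Left.
Player 2 against Middle: payoffs -1, 0, 1 → best response Right.
Player 2 against Bottom: payoffs 3, -1, 1 → best response Left.
Mutual best responses: (Top, Left).

Pure NE: (Top, Left)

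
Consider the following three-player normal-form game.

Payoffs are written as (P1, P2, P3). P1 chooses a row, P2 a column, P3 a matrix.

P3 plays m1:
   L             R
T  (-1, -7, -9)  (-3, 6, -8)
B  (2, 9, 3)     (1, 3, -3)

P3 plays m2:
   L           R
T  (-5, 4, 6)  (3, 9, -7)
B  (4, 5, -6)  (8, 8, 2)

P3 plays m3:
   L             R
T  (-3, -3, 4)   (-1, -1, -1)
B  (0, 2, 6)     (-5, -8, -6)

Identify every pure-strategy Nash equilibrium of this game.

(T, L, m1): P1 can switch to B (-1 → 2). Not NE.
(T, L, m2): P1 can switch to B (-5 → 4). Not NE.
(T, L, m3): P1 can switch to B (-3 → 0). Not NE.
(T, R, m1): P1 can switch to B (-3 → 1). Not NE.
(T, R, m2): P1 can switch to B (3 → 8). Not NE.
(T, R, m3): P1 gets -1, best alternative -5; P2 gets -1, best alternative -3; P3 gets -1, best alternative -7. No profitable deviation — NE.
(B, L, m1): P3 can switch to m3 (3 → 6). Not NE.
(B, L, m2): P2 can switch to R (5 → 8). Not NE.
(B, L, m3): P1 gets 0, best alternative -3; P2 gets 2, best alternative -8; P3 gets 6, best alternative 3. No profitable deviation — NE.
(B, R, m1): P2 can switch to L (3 → 9). Not NE.
(B, R, m2): P1 gets 8, best alternative 3; P2 gets 8, best alternative 5; P3 gets 2, best alternative -3. No profitable deviation — NE.
(B, R, m3): P1 can switch to T (-5 → -1). Not NE.

(T, R, m3), (B, L, m3), (B, R, m2)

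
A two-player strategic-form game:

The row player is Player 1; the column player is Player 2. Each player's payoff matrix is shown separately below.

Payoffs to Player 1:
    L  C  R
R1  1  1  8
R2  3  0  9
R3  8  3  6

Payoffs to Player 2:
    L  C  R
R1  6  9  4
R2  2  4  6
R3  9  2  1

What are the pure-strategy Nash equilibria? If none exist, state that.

Player 1 against L: payoffs 1, 3, 8 → best response R3.
Player 1 against C: payoffs 1, 0, 3 → best response R3.
Player 1 against R: payoffs 8, 9, 6 → best response R2.
Player 2 against R1: payoffs 6, 9, 4 → best response C.
Player 2 against R2: payoffs 2, 4, 6 → best response R.
Player 2 against R3: payoffs 9, 2, 1 → best response L.
Mutual best responses: (R2, R); (R3, L).

The pure Nash equilibria are (R2, R) and (R3, L).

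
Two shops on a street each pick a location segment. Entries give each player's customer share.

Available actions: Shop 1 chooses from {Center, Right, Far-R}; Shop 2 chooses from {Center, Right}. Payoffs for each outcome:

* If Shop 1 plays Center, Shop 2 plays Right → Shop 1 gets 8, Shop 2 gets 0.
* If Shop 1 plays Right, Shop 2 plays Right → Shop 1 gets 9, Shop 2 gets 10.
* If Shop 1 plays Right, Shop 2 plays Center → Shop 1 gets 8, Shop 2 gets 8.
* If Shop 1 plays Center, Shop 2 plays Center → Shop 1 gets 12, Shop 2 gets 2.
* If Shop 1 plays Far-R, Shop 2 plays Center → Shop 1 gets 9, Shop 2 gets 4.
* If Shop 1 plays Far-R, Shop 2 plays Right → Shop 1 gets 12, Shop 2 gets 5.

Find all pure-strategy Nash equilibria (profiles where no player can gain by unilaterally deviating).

For each strategy profile, look for a profitable unilateral deviation.
(Center, Center): Shop 1 gets 12, best alternative 9; Shop 2 gets 2, best alternative 0. No profitable deviation — NE.
(Center, Right): Shop 1 can switch to Right (8 → 9). Not NE.
(Right, Center): Shop 1 can switch to Center (8 → 12). Not NE.
(Right, Right): Shop 1 can switch to Far-R (9 → 12). Not NE.
(Far-R, Center): Shop 1 can switch to Center (9 → 12). Not NE.
(Far-R, Right): Shop 1 gets 12, best alternative 9; Shop 2 gets 5, best alternative 4. No profitable deviation — NE.

Pure-strategy Nash equilibria: (Center, Center) and (Far-R, Right)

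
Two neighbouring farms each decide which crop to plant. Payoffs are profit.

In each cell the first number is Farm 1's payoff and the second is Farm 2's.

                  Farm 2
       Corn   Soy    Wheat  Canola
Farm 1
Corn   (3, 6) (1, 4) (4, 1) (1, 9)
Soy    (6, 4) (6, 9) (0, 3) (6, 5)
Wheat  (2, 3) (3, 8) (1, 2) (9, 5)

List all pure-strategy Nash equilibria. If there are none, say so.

The unique pure-strategy Nash equilibrium is (Soy, Soy).

(Corn, Corn): Farm 1 can switch to Soy (3 → 6). Not NE.
(Corn, Soy): Farm 1 can switch to Soy (1 → 6). Not NE.
(Corn, Wheat): Farm 2 can switch to Corn (1 → 6). Not NE.
(Corn, Canola): Farm 1 can switch to Soy (1 → 6). Not NE.
(Soy, Corn): Farm 2 can switch to Soy (4 → 9). Not NE.
(Soy, Soy): Farm 1 gets 6, best alternative 3; Farm 2 gets 9, best alternative 5. No profitable deviation — NE.
(Soy, Wheat): Farm 1 can switch to Corn (0 → 4). Not NE.
(Soy, Canola): Farm 1 can switch to Wheat (6 → 9). Not NE.
(Wheat, Corn): Farm 1 can switch to Corn (2 → 3). Not NE.
(The remaining 3 profiles each have a profitable deviation by the same check.)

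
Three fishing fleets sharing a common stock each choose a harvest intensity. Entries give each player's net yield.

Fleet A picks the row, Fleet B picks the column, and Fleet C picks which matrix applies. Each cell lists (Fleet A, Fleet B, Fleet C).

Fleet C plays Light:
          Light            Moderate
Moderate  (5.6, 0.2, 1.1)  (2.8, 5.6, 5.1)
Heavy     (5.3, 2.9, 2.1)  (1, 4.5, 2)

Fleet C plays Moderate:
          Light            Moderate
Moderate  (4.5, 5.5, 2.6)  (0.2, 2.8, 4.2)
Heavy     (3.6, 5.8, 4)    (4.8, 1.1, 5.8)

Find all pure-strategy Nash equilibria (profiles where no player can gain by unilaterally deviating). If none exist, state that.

The pure Nash equilibria are (Moderate, Light, Moderate) and (Moderate, Moderate, Light).

(Moderate, Light, Light): Fleet B can switch to Moderate (0.2 → 5.6). Not NE.
(Moderate, Light, Moderate): Fleet A gets 4.5, best alternative 3.6; Fleet B gets 5.5, best alternative 2.8; Fleet C gets 2.6, best alternative 1.1. No profitable deviation — NE.
(Moderate, Moderate, Light): Fleet A gets 2.8, best alternative 1; Fleet B gets 5.6, best alternative 0.2; Fleet C gets 5.1, best alternative 4.2. No profitable deviation — NE.
(Moderate, Moderate, Moderate): Fleet A can switch to Heavy (0.2 → 4.8). Not NE.
(Heavy, Light, Light): Fleet A can switch to Moderate (5.3 → 5.6). Not NE.
(Heavy, Light, Moderate): Fleet A can switch to Moderate (3.6 → 4.5). Not NE.
(Heavy, Moderate, Light): Fleet A can switch to Moderate (1 → 2.8). Not NE.
(Heavy, Moderate, Moderate): Fleet B can switch to Light (1.1 → 5.8). Not NE.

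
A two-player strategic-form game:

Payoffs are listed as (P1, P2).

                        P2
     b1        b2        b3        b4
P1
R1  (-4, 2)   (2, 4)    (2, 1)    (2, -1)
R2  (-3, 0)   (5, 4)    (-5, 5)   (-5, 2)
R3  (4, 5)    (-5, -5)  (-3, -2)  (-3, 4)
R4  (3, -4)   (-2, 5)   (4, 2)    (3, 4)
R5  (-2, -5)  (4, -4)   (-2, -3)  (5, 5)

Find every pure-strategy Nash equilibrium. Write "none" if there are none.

(R1, b1): P1 can switch to R2 (-4 → -3). Not NE.
(R1, b2): P1 can switch to R2 (2 → 5). Not NE.
(R1, b3): P1 can switch to R4 (2 → 4). Not NE.
(R1, b4): P1 can switch to R4 (2 → 3). Not NE.
(R2, b1): P1 can switch to R3 (-3 → 4). Not NE.
(R2, b2): P2 can switch to b3 (4 → 5). Not NE.
(R2, b3): P1 can switch to R1 (-5 → 2). Not NE.
(R2, b4): P1 can switch to R1 (-5 → 2). Not NE.
(R3, b1): P1 gets 4, best alternative 3; P2 gets 5, best alternative 4. No profitable deviation — NE.
(R3, b2): P1 can switch to R1 (-5 → 2). Not NE.
(R3, b3): P1 can switch to R1 (-3 → 2). Not NE.
(R3, b4): P1 can switch to R1 (-3 → 2). Not NE.
(R4, b1): P1 can switch to R3 (3 → 4). Not NE.
(R5, b4): P1 gets 5, best alternative 3; P2 gets 5, best alternative -3. No profitable deviation — NE.
(The remaining 6 profiles each have a profitable deviation by the same check.)

Pure-strategy Nash equilibria: (R3, b1) and (R5, b4)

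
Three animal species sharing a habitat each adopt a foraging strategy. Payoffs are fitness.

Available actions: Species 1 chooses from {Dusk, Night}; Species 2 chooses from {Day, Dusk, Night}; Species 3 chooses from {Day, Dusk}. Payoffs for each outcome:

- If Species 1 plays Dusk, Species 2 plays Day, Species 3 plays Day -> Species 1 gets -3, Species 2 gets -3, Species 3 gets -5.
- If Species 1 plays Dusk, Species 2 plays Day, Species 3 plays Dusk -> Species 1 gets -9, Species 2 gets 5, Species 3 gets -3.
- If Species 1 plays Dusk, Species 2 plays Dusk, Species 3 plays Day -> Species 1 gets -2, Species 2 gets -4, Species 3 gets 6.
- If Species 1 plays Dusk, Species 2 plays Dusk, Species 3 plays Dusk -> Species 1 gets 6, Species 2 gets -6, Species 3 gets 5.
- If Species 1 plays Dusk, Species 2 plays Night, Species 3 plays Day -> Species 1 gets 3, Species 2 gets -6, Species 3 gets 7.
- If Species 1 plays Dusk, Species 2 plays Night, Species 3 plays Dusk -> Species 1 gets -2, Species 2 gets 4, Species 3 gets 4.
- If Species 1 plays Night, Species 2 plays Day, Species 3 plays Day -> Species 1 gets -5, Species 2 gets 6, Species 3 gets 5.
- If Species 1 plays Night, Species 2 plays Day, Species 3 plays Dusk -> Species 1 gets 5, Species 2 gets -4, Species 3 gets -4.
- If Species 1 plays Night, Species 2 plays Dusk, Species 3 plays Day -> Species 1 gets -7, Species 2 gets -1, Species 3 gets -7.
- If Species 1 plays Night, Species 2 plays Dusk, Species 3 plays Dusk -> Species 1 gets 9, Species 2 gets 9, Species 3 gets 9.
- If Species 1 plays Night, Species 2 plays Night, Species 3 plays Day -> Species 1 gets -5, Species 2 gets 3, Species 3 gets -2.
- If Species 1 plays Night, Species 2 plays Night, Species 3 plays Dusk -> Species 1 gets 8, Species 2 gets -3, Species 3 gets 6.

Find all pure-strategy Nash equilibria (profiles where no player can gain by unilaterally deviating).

(Dusk, Day, Day): Species 3 can switch to Dusk (-5 → -3). Not NE.
(Dusk, Day, Dusk): Species 1 can switch to Night (-9 → 5). Not NE.
(Dusk, Dusk, Day): Species 2 can switch to Day (-4 → -3). Not NE.
(Dusk, Dusk, Dusk): Species 1 can switch to Night (6 → 9). Not NE.
(Dusk, Night, Day): Species 2 can switch to Day (-6 → -3). Not NE.
(Dusk, Night, Dusk): Species 1 can switch to Night (-2 → 8). Not NE.
(Night, Day, Day): Species 1 can switch to Dusk (-5 → -3). Not NE.
(Night, Day, Dusk): Species 2 can switch to Dusk (-4 → 9). Not NE.
(Night, Dusk, Day): Species 1 can switch to Dusk (-7 → -2). Not NE.
(Night, Dusk, Dusk): Species 1 gets 9, best alternative 6; Species 2 gets 9, best alternative -3; Species 3 gets 9, best alternative -7. No profitable deviation — NE.
(Night, Night, Day): Species 1 can switch to Dusk (-5 → 3). Not NE.
(The remaining 1 profile has a profitable deviation by the same check.)

(Night, Dusk, Dusk)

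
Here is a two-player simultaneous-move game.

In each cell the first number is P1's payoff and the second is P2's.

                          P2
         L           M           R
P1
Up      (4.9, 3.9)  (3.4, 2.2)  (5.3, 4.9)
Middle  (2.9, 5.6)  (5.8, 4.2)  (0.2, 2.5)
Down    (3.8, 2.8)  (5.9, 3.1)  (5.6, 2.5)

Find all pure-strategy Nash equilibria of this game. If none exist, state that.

The unique pure-strategy Nash equilibrium is (Down, M).

P1 against L: payoffs 4.9, 2.9, 3.8 → best response Up.
P1 against M: payoffs 3.4, 5.8, 5.9 → best response Down.
P1 against R: payoffs 5.3, 0.2, 5.6 → best response Down.
P2 against Up: payoffs 3.9, 2.2, 4.9 → best response R.
P2 against Middle: payoffs 5.6, 4.2, 2.5 → best response L.
P2 against Down: payoffs 2.8, 3.1, 2.5 → best response M.
Mutual best responses: (Down, M).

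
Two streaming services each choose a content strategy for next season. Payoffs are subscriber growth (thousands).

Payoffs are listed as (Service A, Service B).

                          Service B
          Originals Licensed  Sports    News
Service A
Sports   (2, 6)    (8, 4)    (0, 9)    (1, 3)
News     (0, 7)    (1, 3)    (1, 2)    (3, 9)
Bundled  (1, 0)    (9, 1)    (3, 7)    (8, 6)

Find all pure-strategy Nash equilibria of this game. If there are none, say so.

Pure NE: (Bundled, Sports)

For each player, find the best response to each opponent profile; mutual best responses are the pure NE.
Service A against Originals: payoffs 2, 0, 1 → best response Sports.
Service A against Licensed: payoffs 8, 1, 9 → best response Bundled.
Service A against Sports: payoffs 0, 1, 3 → best response Bundled.
Service A against News: payoffs 1, 3, 8 → best response Bundled.
Service B against Sports: payoffs 6, 4, 9, 3 → best response Sports.
Service B against News: payoffs 7, 3, 2, 9 → best response News.
Service B against Bundled: payoffs 0, 1, 7, 6 → best response Sports.
Mutual best responses: (Bundled, Sports).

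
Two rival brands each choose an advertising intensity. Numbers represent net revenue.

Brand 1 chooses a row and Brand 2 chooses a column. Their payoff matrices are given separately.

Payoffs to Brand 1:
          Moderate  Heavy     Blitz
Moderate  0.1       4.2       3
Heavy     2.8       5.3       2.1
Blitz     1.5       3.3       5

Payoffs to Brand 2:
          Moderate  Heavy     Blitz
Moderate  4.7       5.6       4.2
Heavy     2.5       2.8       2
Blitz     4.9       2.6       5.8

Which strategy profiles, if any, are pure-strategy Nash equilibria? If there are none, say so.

Brand 1 against Moderate: payoffs 0.1, 2.8, 1.5 → best response Heavy.
Brand 1 against Heavy: payoffs 4.2, 5.3, 3.3 → best response Heavy.
Brand 1 against Blitz: payoffs 3, 2.1, 5 → best response Blitz.
Brand 2 against Moderate: payoffs 4.7, 5.6, 4.2 → best response Heavy.
Brand 2 against Heavy: payoffs 2.5, 2.8, 2 → best response Heavy.
Brand 2 against Blitz: payoffs 4.9, 2.6, 5.8 → best response Blitz.
Mutual best responses: (Heavy, Heavy); (Blitz, Blitz).

(Heavy, Heavy) and (Blitz, Blitz)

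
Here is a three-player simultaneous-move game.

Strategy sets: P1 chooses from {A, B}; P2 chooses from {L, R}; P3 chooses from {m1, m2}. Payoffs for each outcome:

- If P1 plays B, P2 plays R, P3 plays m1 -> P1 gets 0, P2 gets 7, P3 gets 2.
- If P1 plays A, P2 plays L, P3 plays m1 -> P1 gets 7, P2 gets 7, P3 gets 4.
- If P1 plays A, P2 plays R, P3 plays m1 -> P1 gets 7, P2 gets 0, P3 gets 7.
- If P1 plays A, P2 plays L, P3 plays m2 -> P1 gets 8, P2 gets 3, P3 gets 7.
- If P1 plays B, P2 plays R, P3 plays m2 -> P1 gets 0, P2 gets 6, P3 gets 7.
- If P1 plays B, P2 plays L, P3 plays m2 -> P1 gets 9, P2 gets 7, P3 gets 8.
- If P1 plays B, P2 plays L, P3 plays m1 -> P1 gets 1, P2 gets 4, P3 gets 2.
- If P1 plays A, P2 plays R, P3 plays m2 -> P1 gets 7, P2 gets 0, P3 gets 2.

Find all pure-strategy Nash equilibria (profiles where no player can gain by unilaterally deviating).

(B, L, m2)

(A, L, m1): P3 can switch to m2 (4 → 7). Not NE.
(A, L, m2): P1 can switch to B (8 → 9). Not NE.
(A, R, m1): P2 can switch to L (0 → 7). Not NE.
(A, R, m2): P2 can switch to L (0 → 3). Not NE.
(B, L, m1): P1 can switch to A (1 → 7). Not NE.
(B, L, m2): P1 gets 9, best alternative 8; P2 gets 7, best alternative 6; P3 gets 8, best alternative 2. No profitable deviation — NE.
(B, R, m1): P1 can switch to A (0 → 7). Not NE.
(B, R, m2): P1 can switch to A (0 → 7). Not NE.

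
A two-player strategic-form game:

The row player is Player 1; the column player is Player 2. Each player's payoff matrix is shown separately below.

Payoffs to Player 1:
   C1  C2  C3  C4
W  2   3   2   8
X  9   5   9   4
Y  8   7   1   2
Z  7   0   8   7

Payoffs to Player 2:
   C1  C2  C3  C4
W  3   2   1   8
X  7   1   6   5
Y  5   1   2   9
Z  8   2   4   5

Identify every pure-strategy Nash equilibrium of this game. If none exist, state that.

(W, C4), (X, C1)

For each strategy profile, look for a profitable unilateral deviation.
(W, C1): Player 1 can switch to X (2 → 9). Not NE.
(W, C2): Player 1 can switch to X (3 → 5). Not NE.
(W, C3): Player 1 can switch to X (2 → 9). Not NE.
(W, C4): Player 1 gets 8, best alternative 7; Player 2 gets 8, best alternative 3. No profitable deviation — NE.
(X, C1): Player 1 gets 9, best alternative 8; Player 2 gets 7, best alternative 6. No profitable deviation — NE.
(X, C2): Player 1 can switch to Y (5 → 7). Not NE.
(X, C3): Player 2 can switch to C1 (6 → 7). Not NE.
(X, C4): Player 1 can switch to W (4 → 8). Not NE.
(Y, C1): Player 1 can switch to X (8 → 9). Not NE.
(Y, C2): Player 2 can switch to C1 (1 → 5). Not NE.
(The remaining 6 profiles each have a profitable deviation by the same check.)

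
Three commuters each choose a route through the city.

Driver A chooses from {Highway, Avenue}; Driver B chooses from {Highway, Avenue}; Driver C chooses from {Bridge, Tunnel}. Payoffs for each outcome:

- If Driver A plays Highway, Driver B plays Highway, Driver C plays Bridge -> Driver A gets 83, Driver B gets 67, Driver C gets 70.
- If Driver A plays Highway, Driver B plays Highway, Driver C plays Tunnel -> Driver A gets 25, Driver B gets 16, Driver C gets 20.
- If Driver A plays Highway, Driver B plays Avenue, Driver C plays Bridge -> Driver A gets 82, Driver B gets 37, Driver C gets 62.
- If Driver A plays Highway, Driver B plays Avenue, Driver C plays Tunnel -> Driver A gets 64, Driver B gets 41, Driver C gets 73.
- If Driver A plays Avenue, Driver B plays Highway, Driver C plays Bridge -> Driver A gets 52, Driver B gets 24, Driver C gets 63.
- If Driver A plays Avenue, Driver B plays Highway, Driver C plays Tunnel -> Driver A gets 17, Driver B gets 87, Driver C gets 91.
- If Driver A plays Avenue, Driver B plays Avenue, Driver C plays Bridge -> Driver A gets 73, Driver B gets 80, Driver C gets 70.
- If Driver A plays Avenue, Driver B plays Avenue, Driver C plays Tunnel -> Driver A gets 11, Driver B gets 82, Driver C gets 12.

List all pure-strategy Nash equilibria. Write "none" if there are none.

Pure-strategy Nash equilibria: (Highway, Highway, Bridge); (Highway, Avenue, Tunnel)

Mark each player's best response to every combination of opponents' strategies; a profile where every player is best-responding is a pure Nash equilibrium.
Driver A against (Highway, Bridge): payoffs 83, 52 → best response Highway.
Driver A against (Highway, Tunnel): payoffs 25, 17 → best response Highway.
Driver A against (Avenue, Bridge): payoffs 82, 73 → best response Highway.
Driver A against (Avenue, Tunnel): payoffs 64, 11 → best response Highway.
Driver B against (Highway, Bridge): payoffs 67, 37 → best response Highway.
Driver B against (Highway, Tunnel): payoffs 16, 41 → best response Avenue.
Driver B against (Avenue, Bridge): payoffs 24, 80 → best response Avenue.
Driver B against (Avenue, Tunnel): payoffs 87, 82 → best response Highway.
Driver C against (Highway, Highway): payoffs 70, 20 → best response Bridge.
Driver C against (Highway, Avenue): payoffs 62, 73 → best response Tunnel.
Driver C against (Avenue, Highway): payoffs 63, 91 → best response Tunnel.
Driver C against (Avenue, Avenue): payoffs 70, 12 → best response Bridge.
Mutual best responses: (Highway, Highway, Bridge); (Highway, Avenue, Tunnel).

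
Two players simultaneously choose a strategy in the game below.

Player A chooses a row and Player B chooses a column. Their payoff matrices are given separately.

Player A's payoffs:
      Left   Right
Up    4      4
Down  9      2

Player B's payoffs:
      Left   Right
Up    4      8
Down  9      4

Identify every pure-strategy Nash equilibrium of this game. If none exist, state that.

Pure-strategy Nash equilibria: (Up, Right); (Down, Left)

For each strategy profile, look for a profitable unilateral deviation.
(Up, Left): Player A can switch to Down (4 → 9). Not NE.
(Up, Right): Player A gets 4, best alternative 2; Player B gets 8, best alternative 4. No profitable deviation — NE.
(Down, Left): Player A gets 9, best alternative 4; Player B gets 9, best alternative 4. No profitable deviation — NE.
(Down, Right): Player A can switch to Up (2 → 4). Not NE.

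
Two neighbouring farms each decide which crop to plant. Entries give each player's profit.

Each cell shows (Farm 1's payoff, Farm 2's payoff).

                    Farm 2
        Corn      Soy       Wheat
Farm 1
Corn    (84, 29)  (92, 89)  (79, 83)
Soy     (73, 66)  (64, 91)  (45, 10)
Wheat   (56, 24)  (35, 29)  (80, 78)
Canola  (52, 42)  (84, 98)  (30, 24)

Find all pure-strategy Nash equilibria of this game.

Check each profile: it is a Nash equilibrium iff no player can strictly gain by switching unilaterally.
(Corn, Corn): Farm 2 can switch to Soy (29 → 89). Not NE.
(Corn, Soy): Farm 1 gets 92, best alternative 84; Farm 2 gets 89, best alternative 83. No profitable deviation — NE.
(Corn, Wheat): Farm 1 can switch to Wheat (79 → 80). Not NE.
(Soy, Corn): Farm 1 can switch to Corn (73 → 84). Not NE.
(Soy, Soy): Farm 1 can switch to Corn (64 → 92). Not NE.
(Soy, Wheat): Farm 1 can switch to Corn (45 → 79). Not NE.
(Wheat, Corn): Farm 1 can switch to Corn (56 → 84). Not NE.
(Wheat, Soy): Farm 1 can switch to Corn (35 → 92). Not NE.
(Wheat, Wheat): Farm 1 gets 80, best alternative 79; Farm 2 gets 78, best alternative 29. No profitable deviation — NE.
(Canola, Corn): Farm 1 can switch to Corn (52 → 84). Not NE.
(The remaining 2 profiles each have a profitable deviation by the same check.)

The pure Nash equilibria are (Corn, Soy) and (Wheat, Wheat).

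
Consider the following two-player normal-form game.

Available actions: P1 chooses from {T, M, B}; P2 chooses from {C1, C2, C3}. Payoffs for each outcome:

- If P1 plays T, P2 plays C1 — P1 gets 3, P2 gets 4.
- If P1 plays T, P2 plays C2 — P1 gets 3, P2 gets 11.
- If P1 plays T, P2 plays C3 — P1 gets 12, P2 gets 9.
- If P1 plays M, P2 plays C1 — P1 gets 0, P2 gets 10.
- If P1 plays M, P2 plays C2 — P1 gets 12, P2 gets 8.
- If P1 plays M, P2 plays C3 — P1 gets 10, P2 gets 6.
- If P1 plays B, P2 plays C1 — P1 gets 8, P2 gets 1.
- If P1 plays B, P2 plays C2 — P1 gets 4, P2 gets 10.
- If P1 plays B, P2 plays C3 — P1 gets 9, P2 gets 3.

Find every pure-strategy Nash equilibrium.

No pure-strategy Nash equilibrium.

For each strategy profile, look for a profitable unilateral deviation.
(T, C1): P1 can switch to B (3 → 8). Not NE.
(T, C2): P1 can switch to M (3 → 12). Not NE.
(T, C3): P2 can switch to C2 (9 → 11). Not NE.
(M, C1): P1 can switch to T (0 → 3). Not NE.
(M, C2): P2 can switch to C1 (8 → 10). Not NE.
(M, C3): P1 can switch to T (10 → 12). Not NE.
(B, C1): P2 can switch to C2 (1 → 10). Not NE.
(B, C2): P1 can switch to M (4 → 12). Not NE.
(The remaining 1 profile has a profitable deviation by the same check.)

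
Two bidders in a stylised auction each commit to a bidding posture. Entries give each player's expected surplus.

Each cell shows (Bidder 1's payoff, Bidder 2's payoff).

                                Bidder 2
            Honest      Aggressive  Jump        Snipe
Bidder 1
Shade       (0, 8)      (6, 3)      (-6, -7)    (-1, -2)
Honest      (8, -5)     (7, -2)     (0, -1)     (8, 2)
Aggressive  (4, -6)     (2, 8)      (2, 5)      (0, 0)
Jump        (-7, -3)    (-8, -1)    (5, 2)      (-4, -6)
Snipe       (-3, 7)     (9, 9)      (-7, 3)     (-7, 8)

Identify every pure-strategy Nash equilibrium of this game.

(Shade, Honest): Bidder 1 can switch to Honest (0 → 8). Not NE.
(Shade, Aggressive): Bidder 1 can switch to Honest (6 → 7). Not NE.
(Shade, Jump): Bidder 1 can switch to Honest (-6 → 0). Not NE.
(Shade, Snipe): Bidder 1 can switch to Honest (-1 → 8). Not NE.
(Honest, Honest): Bidder 2 can switch to Aggressive (-5 → -2). Not NE.
(Honest, Aggressive): Bidder 1 can switch to Snipe (7 → 9). Not NE.
(Honest, Jump): Bidder 1 can switch to Aggressive (0 → 2). Not NE.
(Honest, Snipe): Bidder 1 gets 8, best alternative 0; Bidder 2 gets 2, best alternative -1. No profitable deviation — NE.
(Aggressive, Honest): Bidder 1 can switch to Honest (4 → 8). Not NE.
(Jump, Jump): Bidder 1 gets 5, best alternative 2; Bidder 2 gets 2, best alternative -1. No profitable deviation — NE.
(Snipe, Aggressive): Bidder 1 gets 9, best alternative 7; Bidder 2 gets 9, best alternative 8. No profitable deviation — NE.
(The remaining 9 profiles each have a profitable deviation by the same check.)

(Honest, Snipe) and (Jump, Jump) and (Snipe, Aggressive)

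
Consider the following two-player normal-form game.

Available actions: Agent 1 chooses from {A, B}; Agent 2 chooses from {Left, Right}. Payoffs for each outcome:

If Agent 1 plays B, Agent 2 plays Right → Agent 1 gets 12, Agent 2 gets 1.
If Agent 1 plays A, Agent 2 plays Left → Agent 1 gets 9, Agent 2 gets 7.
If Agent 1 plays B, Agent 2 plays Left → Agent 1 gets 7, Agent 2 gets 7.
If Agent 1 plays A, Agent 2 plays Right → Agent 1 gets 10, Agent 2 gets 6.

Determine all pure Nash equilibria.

The unique pure-strategy Nash equilibrium is (A, Left).

For each strategy profile, look for a profitable unilateral deviation.
(A, Left): Agent 1 gets 9, best alternative 7; Agent 2 gets 7, best alternative 6. No profitable deviation — NE.
(A, Right): Agent 1 can switch to B (10 → 12). Not NE.
(B, Left): Agent 1 can switch to A (7 → 9). Not NE.
(B, Right): Agent 2 can switch to Left (1 → 7). Not NE.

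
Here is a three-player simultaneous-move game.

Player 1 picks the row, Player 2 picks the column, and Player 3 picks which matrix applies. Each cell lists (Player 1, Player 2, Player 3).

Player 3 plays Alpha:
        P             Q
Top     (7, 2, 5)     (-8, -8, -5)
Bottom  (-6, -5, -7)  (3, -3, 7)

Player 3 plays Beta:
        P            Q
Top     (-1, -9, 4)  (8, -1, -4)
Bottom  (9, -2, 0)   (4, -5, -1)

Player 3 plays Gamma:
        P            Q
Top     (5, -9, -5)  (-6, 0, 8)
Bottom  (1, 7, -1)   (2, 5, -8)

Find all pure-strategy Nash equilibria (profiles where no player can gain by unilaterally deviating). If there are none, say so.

For each strategy profile, look for a profitable unilateral deviation.
(Top, P, Alpha): Player 1 gets 7, best alternative -6; Player 2 gets 2, best alternative -8; Player 3 gets 5, best alternative 4. No profitable deviation — NE.
(Top, P, Beta): Player 1 can switch to Bottom (-1 → 9). Not NE.
(Top, P, Gamma): Player 2 can switch to Q (-9 → 0). Not NE.
(Top, Q, Alpha): Player 1 can switch to Bottom (-8 → 3). Not NE.
(Top, Q, Beta): Player 3 can switch to Gamma (-4 → 8). Not NE.
(Top, Q, Gamma): Player 1 can switch to Bottom (-6 → 2). Not NE.
(Bottom, P, Alpha): Player 1 can switch to Top (-6 → 7). Not NE.
(Bottom, P, Beta): Player 1 gets 9, best alternative -1; Player 2 gets -2, best alternative -5; Player 3 gets 0, best alternative -1. No profitable deviation — NE.
(Bottom, P, Gamma): Player 1 can switch to Top (1 → 5). Not NE.
(Bottom, Q, Alpha): Player 1 gets 3, best alternative -8; Player 2 gets -3, best alternative -5; Player 3 gets 7, best alternative -1. No profitable deviation — NE.
(Bottom, Q, Beta): Player 1 can switch to Top (4 → 8). Not NE.
(Bottom, Q, Gamma): Player 2 can switch to P (5 → 7). Not NE.

(Top, P, Alpha) and (Bottom, P, Beta) and (Bottom, Q, Alpha)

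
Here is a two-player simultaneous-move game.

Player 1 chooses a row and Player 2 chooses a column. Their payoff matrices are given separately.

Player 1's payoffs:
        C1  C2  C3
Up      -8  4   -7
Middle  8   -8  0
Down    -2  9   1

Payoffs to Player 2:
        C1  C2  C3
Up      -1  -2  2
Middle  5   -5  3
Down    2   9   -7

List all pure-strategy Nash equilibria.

(Up, C1): Player 1 can switch to Middle (-8 → 8). Not NE.
(Up, C2): Player 1 can switch to Down (4 → 9). Not NE.
(Up, C3): Player 1 can switch to Middle (-7 → 0). Not NE.
(Middle, C1): Player 1 gets 8, best alternative -2; Player 2 gets 5, best alternative 3. No profitable deviation — NE.
(Middle, C2): Player 1 can switch to Up (-8 → 4). Not NE.
(Middle, C3): Player 1 can switch to Down (0 → 1). Not NE.
(Down, C1): Player 1 can switch to Middle (-2 → 8). Not NE.
(Down, C2): Player 1 gets 9, best alternative 4; Player 2 gets 9, best alternative 2. No profitable deviation — NE.
(The remaining 1 profile has a profitable deviation by the same check.)

Pure-strategy Nash equilibria: (Middle, C1); (Down, C2)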